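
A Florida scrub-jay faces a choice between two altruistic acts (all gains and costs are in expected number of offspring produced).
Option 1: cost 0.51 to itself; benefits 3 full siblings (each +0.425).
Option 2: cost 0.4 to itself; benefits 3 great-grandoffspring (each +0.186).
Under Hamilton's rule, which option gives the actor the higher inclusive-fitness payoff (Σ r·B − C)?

Option 1

Option 1: r to a full sibling = 0.5.
Option 1: Σ r·B − C = (3·0.5·0.425) − 0.51 = 0.1275.
Option 2: r to a great-grandoffspring = 0.125.
Option 2: Σ r·B − C = (3·0.125·0.186) − 0.4 = -0.33025.
Option 1 has the higher net inclusive-fitness payoff.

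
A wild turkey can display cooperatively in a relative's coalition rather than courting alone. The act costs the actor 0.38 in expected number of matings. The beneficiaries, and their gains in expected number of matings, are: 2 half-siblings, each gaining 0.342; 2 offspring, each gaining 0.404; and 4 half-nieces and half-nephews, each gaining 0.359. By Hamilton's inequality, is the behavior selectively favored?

Yes

Hamilton's rule: the trait is favored when the sum of r·B over every recipient exceeds the actor's cost C.
r to a half-sibling = 1/4 (half-sibs share one parent — one path of length 2: r = (1/2)^2 = 1/4).
r to an offspring = 0.5 (one parent–offspring link: r = (1/2)^1 = 1/2).
r to a half-niece or half-nephew = 0.125 (half-aunt/uncle↔niece/nephew: one path of length 3: r = (1/2)^3 = 1/8).
Summing one r·B term per recipient: 2·0.25·0.342 + 2·0.5·0.404 + 4·0.125·0.359 = 0.7545.
0.7545 > 0.38: the indirect benefit exceeds the cost.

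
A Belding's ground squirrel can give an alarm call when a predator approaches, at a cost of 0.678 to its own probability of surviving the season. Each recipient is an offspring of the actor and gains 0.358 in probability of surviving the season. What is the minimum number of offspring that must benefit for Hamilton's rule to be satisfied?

4

r to an offspring = 0.5 (one parent–offspring link: r = (1/2)^1 = 1/2).
Hamilton's rule: n·r·B > C  ⇒  n > C/(r·B) = 0.678/(0.5·0.358) = 3.788.
The smallest integer exceeding 3.788 is 4.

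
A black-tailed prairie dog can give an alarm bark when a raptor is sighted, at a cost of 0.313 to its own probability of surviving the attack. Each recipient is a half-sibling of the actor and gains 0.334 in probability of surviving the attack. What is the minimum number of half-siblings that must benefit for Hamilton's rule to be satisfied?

4

r to a half-sibling = 0.25 (half-sibs share one parent — one path of length 2: r = (1/2)^2 = 1/4).
Hamilton's rule: n·r·B > C  ⇒  n > C/(r·B) = 0.313/(0.25·0.334) = 3.749.
The smallest integer exceeding 3.749 is 4.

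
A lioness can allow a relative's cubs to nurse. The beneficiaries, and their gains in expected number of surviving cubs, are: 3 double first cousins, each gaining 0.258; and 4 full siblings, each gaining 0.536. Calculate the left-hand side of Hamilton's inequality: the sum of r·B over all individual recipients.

1.2655

r to a double first cousin = 1/4 (double first cousins share both grandparent pairs — four paths of length 4: r = 4·(1/2)^4 = 1/4).
r to a full sibling = 1/2 (full sibs share both parents — two paths of length 2: r = 2·(1/2)^2 = 1/2).
Summing one r·B term per recipient: 3·0.25·0.258 + 4·0.5·0.536 = 1.2655.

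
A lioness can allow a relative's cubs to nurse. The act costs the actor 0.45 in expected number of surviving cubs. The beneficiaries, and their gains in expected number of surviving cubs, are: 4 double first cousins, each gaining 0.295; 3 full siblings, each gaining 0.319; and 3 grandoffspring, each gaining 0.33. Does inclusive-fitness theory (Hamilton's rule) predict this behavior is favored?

Hamilton's rule: the trait is favored when the sum of r·B over every recipient exceeds the actor's cost C.
r to a double first cousin = 0.25 (double first cousins share both grandparent pairs — four paths of length 4: r = 4·(1/2)^4 = 1/4).
r to a full sibling = 0.5 (full sibs share both parents — two paths of length 2: r = 2·(1/2)^2 = 1/2).
r to a grandoffspring = 0.25 (two parent–offspring links: r = (1/2)^2 = 1/4).
Summing one r·B term per recipient: 4·0.25·0.295 + 3·0.5·0.319 + 3·0.25·0.33 = 1.021.
1.021 > 0.45: the indirect benefit exceeds the cost.

Yes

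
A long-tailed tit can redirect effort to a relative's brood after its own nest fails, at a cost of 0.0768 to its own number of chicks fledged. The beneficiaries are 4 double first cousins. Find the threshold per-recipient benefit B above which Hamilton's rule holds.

r to a double first cousin = 1/4 (double first cousins share both grandparent pairs — four paths of length 4: r = 4·(1/2)^4 = 1/4).
Hamilton's rule with n recipients of equal r: n·r·B > C, so B > C/(n·r) = 0.0768/(4·0.25) = 0.0768.

0.0768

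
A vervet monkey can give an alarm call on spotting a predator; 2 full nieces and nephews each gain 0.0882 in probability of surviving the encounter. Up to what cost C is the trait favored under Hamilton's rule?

r to a full niece or nephew = 1/4 (full aunt/uncle↔niece/nephew: two paths of length 3 through the shared grandparent pair: r = 2·(1/2)^3 = 1/4).
Hamilton's rule: n·r·B > C, so the trait is favored while C < n·r·B = 2·0.25·0.0882 = 0.0441.

0.0441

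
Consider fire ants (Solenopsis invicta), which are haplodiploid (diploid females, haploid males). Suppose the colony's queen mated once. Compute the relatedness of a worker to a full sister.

Haplodiploid full sisters inherit their father's entire haploid genome identically (contributing 1/2) and on average half of their mother's contribution (1/2 · 1/2 = 1/4); r = 1/2 + 1/4 = 3/4.

0.75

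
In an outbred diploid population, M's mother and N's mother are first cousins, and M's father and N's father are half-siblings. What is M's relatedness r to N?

0.09375

With two independent routes of shared ancestry, r is the sum of the two contributions.
M and N are related in two ways: second cousins through their mothers (r = 1/32) and half first cousins through their fathers (r = 1/16).
r = 1/32 + 1/16 = 3/32 = 0.09375.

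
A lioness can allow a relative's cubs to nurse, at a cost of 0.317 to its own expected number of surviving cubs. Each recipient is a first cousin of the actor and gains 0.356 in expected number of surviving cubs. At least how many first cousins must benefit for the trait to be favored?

8

r to a first cousin = 1/8 (first cousins share one grandparent pair — two paths of length 4: r = 2·(1/2)^4 = 1/8).
Hamilton's rule: n·r·B > C  ⇒  n > C/(r·B) = 0.317/(0.125·0.356) = 7.124.
The smallest integer exceeding 7.124 is 8.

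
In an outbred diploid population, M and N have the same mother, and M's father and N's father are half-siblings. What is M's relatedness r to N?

Independent pedigree routes through distinct common ancestors add.
M and N are related in two ways: half-sibs through their shared mother (r = 1/4) and half first cousins through their fathers (r = 1/16).
r = 1/4 + 1/16 = 0.3125.

0.3125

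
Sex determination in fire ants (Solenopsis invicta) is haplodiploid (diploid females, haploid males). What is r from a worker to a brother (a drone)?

Her haploid brother carries none of their father's genes and a random half of their mother's genome; that half matches the maternal half of her own genome with probability 1/2: r = 1/2 · 1/2 = 1/4.

0.25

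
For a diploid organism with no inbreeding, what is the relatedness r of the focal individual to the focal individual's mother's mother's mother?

0.125

Each parent–offspring link contributes a factor of 1/2, and independent paths through distinct common ancestors add.
Three parent–offspring links: r = (1/2)^3 = 1/8.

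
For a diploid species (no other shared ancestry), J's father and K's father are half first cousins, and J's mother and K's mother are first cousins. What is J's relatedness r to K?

With two independent routes of shared ancestry, r is the sum of the two contributions.
J and K are related in two ways: half second cousins through their fathers (r = 1/64) and second cousins through their mothers (r = 1/32).
r = 1/64 + 1/32 = 0.046875.

0.046875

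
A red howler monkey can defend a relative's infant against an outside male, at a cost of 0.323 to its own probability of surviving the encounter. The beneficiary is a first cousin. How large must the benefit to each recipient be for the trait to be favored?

r to a first cousin = 1/8 (first cousins share one grandparent pair — two paths of length 4: r = 2·(1/2)^4 = 1/8).
Hamilton's rule with n recipients of equal r: n·r·B > C, so B > C/(n·r) = 0.323/(1·0.125) = 2.584.

2.584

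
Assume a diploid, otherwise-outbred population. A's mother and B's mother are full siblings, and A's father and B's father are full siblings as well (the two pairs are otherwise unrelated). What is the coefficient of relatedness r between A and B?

0.25

Wright's path rule: contributions from independent ancestry routes add.
A and B are related in two ways: first cousins through their mothers (r = 1/8) and first cousins through their fathers (r = 1/8) — i.e. double first cousins.
r = 1/8 + 1/8 = 1/4 = 0.25.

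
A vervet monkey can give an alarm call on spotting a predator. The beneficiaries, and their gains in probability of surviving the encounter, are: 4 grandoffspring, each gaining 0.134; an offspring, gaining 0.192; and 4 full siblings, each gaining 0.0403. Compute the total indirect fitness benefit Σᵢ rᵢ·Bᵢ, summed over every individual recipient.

r to a grandoffspring = 0.25 (two parent–offspring links: r = (1/2)^2 = 1/4).
r to an offspring = 1/2 (one parent–offspring link: r = (1/2)^1 = 1/2).
r to a full sibling = 1/2 (full sibs share both parents — two paths of length 2: r = 2·(1/2)^2 = 1/2).
Summing one r·B term per recipient: 4·0.25·0.134 + 1·0.5·0.192 + 4·0.5·0.0403 = 0.3106.

0.3106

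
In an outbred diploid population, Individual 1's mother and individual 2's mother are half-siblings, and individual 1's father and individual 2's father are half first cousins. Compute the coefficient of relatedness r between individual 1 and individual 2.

0.078125

Relatedness sums over independent paths through distinct common ancestors.
Individual 1 and individual 2 are related in two ways: half first cousins through their mothers (r = 1/16) and half second cousins through their fathers (r = 1/64).
r = 1/16 + 1/64 = 5/64 = 0.078125.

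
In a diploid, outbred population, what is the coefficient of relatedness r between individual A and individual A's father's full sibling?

0.25

Each parent–offspring link contributes a factor of 1/2, and independent paths through distinct common ancestors add.
Full aunt/uncle↔niece/nephew: two paths of length 3 through the shared grandparent pair: r = 2·(1/2)^3 = 1/4.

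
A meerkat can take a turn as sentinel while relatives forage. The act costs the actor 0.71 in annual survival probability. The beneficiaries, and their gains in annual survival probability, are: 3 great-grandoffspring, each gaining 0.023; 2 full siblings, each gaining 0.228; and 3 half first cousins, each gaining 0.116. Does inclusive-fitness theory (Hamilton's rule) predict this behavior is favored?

Hamilton's rule: the trait is favored when the sum of r·B over every recipient exceeds the actor's cost C.
r to a great-grandoffspring = 0.125 (three parent–offspring links: r = (1/2)^3 = 1/8).
r to a full sibling = 1/2 (full sibs share both parents — two paths of length 2: r = 2·(1/2)^2 = 1/2).
r to a half first cousin = 1/16 (half first cousins share one grandparent — one path of length 4: r = (1/2)^4 = 1/16).
Summing one r·B term per recipient: 3·0.125·0.023 + 2·0.5·0.228 + 3·0.0625·0.116 = 0.258375.
0.258375 < 0.71: the indirect benefit is less than the cost.

No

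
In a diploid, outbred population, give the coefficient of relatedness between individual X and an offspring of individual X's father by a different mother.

0.25

Each parent–offspring link contributes a factor of 1/2, and independent paths through distinct common ancestors add.
Half-sibs share one parent — one path of length 2: r = (1/2)^2 = 1/4.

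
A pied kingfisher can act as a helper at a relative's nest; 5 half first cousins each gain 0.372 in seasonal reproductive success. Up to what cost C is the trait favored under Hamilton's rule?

0.11625

r to a half first cousin = 1/16 (half first cousins share one grandparent — one path of length 4: r = (1/2)^4 = 1/16).
Hamilton's rule: n·r·B > C, so the trait is favored while C < n·r·B = 5·0.0625·0.372 = 0.11625.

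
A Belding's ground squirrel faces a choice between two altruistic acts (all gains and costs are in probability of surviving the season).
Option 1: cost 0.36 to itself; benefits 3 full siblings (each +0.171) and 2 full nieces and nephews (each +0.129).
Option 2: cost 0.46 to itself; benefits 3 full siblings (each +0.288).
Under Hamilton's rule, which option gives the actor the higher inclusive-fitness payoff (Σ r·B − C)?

Option 2

Option 1: r to a full sibling = 0.5.
Option 1: r to a full niece or nephew = 0.25.
Option 1: Σ r·B − C = (3·0.5·0.171 + 2·0.25·0.129) − 0.36 = -0.039.
Option 2: r to a full sibling = 0.5.
Option 2: Σ r·B − C = (3·0.5·0.288) − 0.46 = -0.028.
Option 2 has the higher net inclusive-fitness payoff.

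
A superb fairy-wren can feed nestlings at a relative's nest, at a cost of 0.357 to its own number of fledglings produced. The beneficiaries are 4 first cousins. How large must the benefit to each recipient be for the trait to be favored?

r to a first cousin = 1/8 (first cousins share one grandparent pair — two paths of length 4: r = 2·(1/2)^4 = 1/8).
Hamilton's rule with n recipients of equal r: n·r·B > C, so B > C/(n·r) = 0.357/(4·0.125) = 0.714.

0.714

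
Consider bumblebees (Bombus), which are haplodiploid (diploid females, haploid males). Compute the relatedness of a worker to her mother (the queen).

0.5

One meiotic link between diploid queen and diploid daughter: r = 1/2.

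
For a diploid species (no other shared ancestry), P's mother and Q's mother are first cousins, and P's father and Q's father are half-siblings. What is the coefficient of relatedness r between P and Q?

0.09375

Relatedness sums over independent paths through distinct common ancestors.
P and Q are related in two ways: second cousins through their mothers (r = 1/32) and half first cousins through their fathers (r = 1/16).
r = 1/32 + 1/16 = 3/32 = 0.09375.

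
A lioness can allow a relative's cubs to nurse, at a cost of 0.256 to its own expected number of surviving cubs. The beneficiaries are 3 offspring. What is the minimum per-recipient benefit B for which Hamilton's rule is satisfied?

0.1707

r to an offspring = 0.5 (one parent–offspring link: r = (1/2)^1 = 1/2).
Hamilton's rule with n recipients of equal r: n·r·B > C, so B > C/(n·r) = 0.256/(3·0.5) = 0.1707.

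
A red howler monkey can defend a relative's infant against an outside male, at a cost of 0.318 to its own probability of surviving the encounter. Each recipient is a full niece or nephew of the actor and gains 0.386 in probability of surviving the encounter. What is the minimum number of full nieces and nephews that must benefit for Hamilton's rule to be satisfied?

r to a full niece or nephew = 0.25 (full aunt/uncle↔niece/nephew: two paths of length 3 through the shared grandparent pair: r = 2·(1/2)^3 = 1/4).
Hamilton's rule: n·r·B > C  ⇒  n > C/(r·B) = 0.318/(0.25·0.386) = 3.295.
The smallest integer exceeding 3.295 is 4.

4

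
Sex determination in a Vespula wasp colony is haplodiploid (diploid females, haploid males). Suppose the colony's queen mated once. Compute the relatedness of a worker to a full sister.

Haplodiploid full sisters inherit their father's entire haploid genome identically (contributing 1/2) and on average half of their mother's contribution (1/2 · 1/2 = 1/4); r = 1/2 + 1/4 = 3/4.

0.75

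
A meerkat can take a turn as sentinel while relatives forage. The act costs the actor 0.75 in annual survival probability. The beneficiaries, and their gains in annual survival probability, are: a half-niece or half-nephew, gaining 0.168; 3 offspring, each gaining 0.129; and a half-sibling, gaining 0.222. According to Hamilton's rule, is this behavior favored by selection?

No

Hamilton's rule: the trait is favored when the sum of r·B over every recipient exceeds the actor's cost C.
r to a half-niece or half-nephew = 1/8 (half-aunt/uncle↔niece/nephew: one path of length 3: r = (1/2)^3 = 1/8).
r to an offspring = 1/2 (one parent–offspring link: r = (1/2)^1 = 1/2).
r to a half-sibling = 1/4 (half-sibs share one parent — one path of length 2: r = (1/2)^2 = 1/4).
Summing one r·B term per recipient: 1·0.125·0.168 + 3·0.5·0.129 + 1·0.25·0.222 = 0.27.
0.27 < 0.75: the indirect benefit is less than the cost.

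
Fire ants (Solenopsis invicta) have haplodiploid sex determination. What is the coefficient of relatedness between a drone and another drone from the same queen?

Haploid brothers each carry a random half of the queen's diploid genome, so on average they share half: r = 1/2.

0.5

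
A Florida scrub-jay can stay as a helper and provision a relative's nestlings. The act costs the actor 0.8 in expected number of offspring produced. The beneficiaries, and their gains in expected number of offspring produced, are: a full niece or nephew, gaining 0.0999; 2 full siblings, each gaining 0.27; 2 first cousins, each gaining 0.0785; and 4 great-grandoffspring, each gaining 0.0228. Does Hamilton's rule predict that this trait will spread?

No

Hamilton's rule: the trait is favored when the sum of r·B over every recipient exceeds the actor's cost C.
r to a full niece or nephew = 1/4 (full aunt/uncle↔niece/nephew: two paths of length 3 through the shared grandparent pair: r = 2·(1/2)^3 = 1/4).
r to a full sibling = 0.5 (full sibs share both parents — two paths of length 2: r = 2·(1/2)^2 = 1/2).
r to a first cousin = 1/8 (first cousins share one grandparent pair — two paths of length 4: r = 2·(1/2)^4 = 1/8).
r to a great-grandoffspring = 1/8 (three parent–offspring links: r = (1/2)^3 = 1/8).
Summing one r·B term per recipient: 1·0.25·0.0999 + 2·0.5·0.27 + 2·0.125·0.0785 + 4·0.125·0.0228 = 0.326.
0.326 < 0.8: the indirect benefit is less than the cost.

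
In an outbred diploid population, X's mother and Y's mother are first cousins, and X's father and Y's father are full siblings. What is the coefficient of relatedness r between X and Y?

Independent pedigree routes through distinct common ancestors add.
X and Y are related in two ways: second cousins through their mothers (r = 1/32) and first cousins through their fathers (r = 1/8).
r = 1/32 + 1/8 = 0.15625.

0.15625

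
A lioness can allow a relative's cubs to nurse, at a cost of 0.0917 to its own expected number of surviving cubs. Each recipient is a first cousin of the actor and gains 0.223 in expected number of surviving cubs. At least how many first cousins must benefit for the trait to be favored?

4

r to a first cousin = 0.125 (first cousins share one grandparent pair — two paths of length 4: r = 2·(1/2)^4 = 1/8).
Hamilton's rule: n·r·B > C  ⇒  n > C/(r·B) = 0.0917/(0.125·0.223) = 3.29.
The smallest integer exceeding 3.29 is 4.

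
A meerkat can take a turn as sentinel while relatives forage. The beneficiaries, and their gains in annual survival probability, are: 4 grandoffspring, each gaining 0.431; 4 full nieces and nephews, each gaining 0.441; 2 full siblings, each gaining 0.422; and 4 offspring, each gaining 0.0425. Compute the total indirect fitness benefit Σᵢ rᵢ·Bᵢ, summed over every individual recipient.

r to a grandoffspring = 0.25 (two parent–offspring links: r = (1/2)^2 = 1/4).
r to a full niece or nephew = 0.25 (full aunt/uncle↔niece/nephew: two paths of length 3 through the shared grandparent pair: r = 2·(1/2)^3 = 1/4).
r to a full sibling = 0.5 (full sibs share both parents — two paths of length 2: r = 2·(1/2)^2 = 1/2).
r to an offspring = 1/2 (one parent–offspring link: r = (1/2)^1 = 1/2).
Summing one r·B term per recipient: 4·0.25·0.431 + 4·0.25·0.441 + 2·0.5·0.422 + 4·0.5·0.0425 = 1.379.

1.379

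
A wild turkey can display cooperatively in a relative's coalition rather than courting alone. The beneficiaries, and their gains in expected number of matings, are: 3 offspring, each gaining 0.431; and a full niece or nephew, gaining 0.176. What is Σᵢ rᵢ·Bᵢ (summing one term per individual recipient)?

r to an offspring = 0.5 (one parent–offspring link: r = (1/2)^1 = 1/2).
r to a full niece or nephew = 0.25 (full aunt/uncle↔niece/nephew: two paths of length 3 through the shared grandparent pair: r = 2·(1/2)^3 = 1/4).
Summing one r·B term per recipient: 3·0.5·0.431 + 1·0.25·0.176 = 0.6905.

0.6905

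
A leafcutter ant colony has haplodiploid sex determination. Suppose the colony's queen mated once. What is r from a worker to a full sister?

0.75

Haplodiploid full sisters inherit their father's entire haploid genome identically (contributing 1/2) and on average half of their mother's contribution (1/2 · 1/2 = 1/4); r = 1/2 + 1/4 = 3/4.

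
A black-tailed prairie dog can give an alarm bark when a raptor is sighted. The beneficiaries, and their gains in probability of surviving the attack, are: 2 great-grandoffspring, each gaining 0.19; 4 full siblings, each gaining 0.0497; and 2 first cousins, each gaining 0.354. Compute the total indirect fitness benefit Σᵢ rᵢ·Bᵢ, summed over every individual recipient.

r to a great-grandoffspring = 1/8 (three parent–offspring links: r = (1/2)^3 = 1/8).
r to a full sibling = 0.5 (full sibs share both parents — two paths of length 2: r = 2·(1/2)^2 = 1/2).
r to a first cousin = 1/8 (first cousins share one grandparent pair — two paths of length 4: r = 2·(1/2)^4 = 1/8).
Summing one r·B term per recipient: 2·0.125·0.19 + 4·0.5·0.0497 + 2·0.125·0.354 = 0.2354.

0.2354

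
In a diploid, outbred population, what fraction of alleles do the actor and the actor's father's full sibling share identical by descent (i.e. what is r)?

Each parent–offspring link contributes a factor of 1/2, and independent paths through distinct common ancestors add.
Full aunt/uncle↔niece/nephew: two paths of length 3 through the shared grandparent pair: r = 2·(1/2)^3 = 1/4.

0.25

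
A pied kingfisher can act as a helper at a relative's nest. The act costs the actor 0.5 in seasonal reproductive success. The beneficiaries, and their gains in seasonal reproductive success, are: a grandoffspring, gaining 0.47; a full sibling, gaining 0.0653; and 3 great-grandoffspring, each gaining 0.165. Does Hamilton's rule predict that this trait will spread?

Hamilton's rule: the trait is favored when the sum of r·B over every recipient exceeds the actor's cost C.
r to a grandoffspring = 1/4 (two parent–offspring links: r = (1/2)^2 = 1/4).
r to a full sibling = 1/2 (full sibs share both parents — two paths of length 2: r = 2·(1/2)^2 = 1/2).
r to a great-grandoffspring = 0.125 (three parent–offspring links: r = (1/2)^3 = 1/8).
Summing one r·B term per recipient: 1·0.25·0.47 + 1·0.5·0.0653 + 3·0.125·0.165 = 0.212025.
0.212025 < 0.5: the indirect benefit is less than the cost.

No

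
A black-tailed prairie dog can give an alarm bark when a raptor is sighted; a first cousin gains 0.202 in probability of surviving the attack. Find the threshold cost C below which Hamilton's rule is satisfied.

r to a first cousin = 1/8 (first cousins share one grandparent pair — two paths of length 4: r = 2·(1/2)^4 = 1/8).
Hamilton's rule: n·r·B > C, so the trait is favored while C < n·r·B = 1·0.125·0.202 = 0.02525.

0.02525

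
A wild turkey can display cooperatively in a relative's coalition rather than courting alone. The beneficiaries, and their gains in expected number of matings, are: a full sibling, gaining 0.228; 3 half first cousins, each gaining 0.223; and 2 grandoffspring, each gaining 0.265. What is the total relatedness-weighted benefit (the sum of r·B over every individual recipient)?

r to a full sibling = 1/2 (full sibs share both parents — two paths of length 2: r = 2·(1/2)^2 = 1/2).
r to a half first cousin = 1/16 (half first cousins share one grandparent — one path of length 4: r = (1/2)^4 = 1/16).
r to a grandoffspring = 0.25 (two parent–offspring links: r = (1/2)^2 = 1/4).
Summing one r·B term per recipient: 1·0.5·0.228 + 3·0.0625·0.223 + 2·0.25·0.265 = 0.2883125.

0.2883125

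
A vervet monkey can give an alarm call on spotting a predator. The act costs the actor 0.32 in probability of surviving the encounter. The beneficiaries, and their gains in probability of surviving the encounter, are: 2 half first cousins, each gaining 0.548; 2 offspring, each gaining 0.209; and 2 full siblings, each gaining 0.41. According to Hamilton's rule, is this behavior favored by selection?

Hamilton's rule: the trait is favored when the sum of r·B over every recipient exceeds the actor's cost C.
r to a half first cousin = 1/16 (half first cousins share one grandparent — one path of length 4: r = (1/2)^4 = 1/16).
r to an offspring = 0.5 (one parent–offspring link: r = (1/2)^1 = 1/2).
r to a full sibling = 1/2 (full sibs share both parents — two paths of length 2: r = 2·(1/2)^2 = 1/2).
Summing one r·B term per recipient: 2·0.0625·0.548 + 2·0.5·0.209 + 2·0.5·0.41 = 0.6875.
0.6875 > 0.32: the indirect benefit exceeds the cost.

Yes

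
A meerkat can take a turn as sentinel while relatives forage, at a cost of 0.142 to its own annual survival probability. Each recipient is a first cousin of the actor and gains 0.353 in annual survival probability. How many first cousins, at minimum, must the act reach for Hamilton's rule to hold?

4

r to a first cousin = 1/8 (first cousins share one grandparent pair — two paths of length 4: r = 2·(1/2)^4 = 1/8).
Hamilton's rule: n·r·B > C  ⇒  n > C/(r·B) = 0.142/(0.125·0.353) = 3.218.
The smallest integer exceeding 3.218 is 4.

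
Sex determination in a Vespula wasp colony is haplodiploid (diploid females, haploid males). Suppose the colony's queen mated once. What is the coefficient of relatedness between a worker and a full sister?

0.75

Haplodiploid full sisters inherit their father's entire haploid genome identically (contributing 1/2) and on average half of their mother's contribution (1/2 · 1/2 = 1/4); r = 1/2 + 1/4 = 3/4.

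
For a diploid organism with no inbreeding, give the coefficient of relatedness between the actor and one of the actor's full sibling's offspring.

Each parent–offspring link contributes a factor of 1/2, and independent paths through distinct common ancestors add.
Full aunt/uncle↔niece/nephew: two paths of length 3 through the shared grandparent pair: r = 2·(1/2)^3 = 1/4.

0.25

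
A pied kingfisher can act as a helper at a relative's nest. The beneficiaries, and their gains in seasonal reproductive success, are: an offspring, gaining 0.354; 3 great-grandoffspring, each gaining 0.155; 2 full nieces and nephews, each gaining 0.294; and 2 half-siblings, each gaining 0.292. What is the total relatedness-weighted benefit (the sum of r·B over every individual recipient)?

r to an offspring = 1/2 (one parent–offspring link: r = (1/2)^1 = 1/2).
r to a great-grandoffspring = 0.125 (three parent–offspring links: r = (1/2)^3 = 1/8).
r to a full niece or nephew = 1/4 (full aunt/uncle↔niece/nephew: two paths of length 3 through the shared grandparent pair: r = 2·(1/2)^3 = 1/4).
r to a half-sibling = 0.25 (half-sibs share one parent — one path of length 2: r = (1/2)^2 = 1/4).
Summing one r·B term per recipient: 1·0.5·0.354 + 3·0.125·0.155 + 2·0.25·0.294 + 2·0.25·0.292 = 0.528125.

0.528125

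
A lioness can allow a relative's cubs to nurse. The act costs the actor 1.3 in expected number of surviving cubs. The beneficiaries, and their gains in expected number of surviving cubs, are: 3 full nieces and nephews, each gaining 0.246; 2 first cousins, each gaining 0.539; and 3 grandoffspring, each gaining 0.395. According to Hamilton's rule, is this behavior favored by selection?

No

Hamilton's rule: the trait is favored when the sum of r·B over every recipient exceeds the actor's cost C.
r to a full niece or nephew = 1/4 (full aunt/uncle↔niece/nephew: two paths of length 3 through the shared grandparent pair: r = 2·(1/2)^3 = 1/4).
r to a first cousin = 1/8 (first cousins share one grandparent pair — two paths of length 4: r = 2·(1/2)^4 = 1/8).
r to a grandoffspring = 0.25 (two parent–offspring links: r = (1/2)^2 = 1/4).
Summing one r·B term per recipient: 3·0.25·0.246 + 2·0.125·0.539 + 3·0.25·0.395 = 0.6155.
0.6155 < 1.3: the indirect benefit is less than the cost.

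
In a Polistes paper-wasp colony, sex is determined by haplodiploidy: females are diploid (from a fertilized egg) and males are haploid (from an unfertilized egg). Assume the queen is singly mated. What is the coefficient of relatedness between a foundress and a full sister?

Haplodiploid full sisters inherit their father's entire haploid genome identically (contributing 1/2) and on average half of their mother's contribution (1/2 · 1/2 = 1/4); r = 1/2 + 1/4 = 3/4.

0.75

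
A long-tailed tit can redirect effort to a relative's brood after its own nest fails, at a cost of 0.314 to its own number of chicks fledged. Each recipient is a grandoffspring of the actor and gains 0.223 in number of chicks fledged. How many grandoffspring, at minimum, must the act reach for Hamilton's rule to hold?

r to a grandoffspring = 0.25 (two parent–offspring links: r = (1/2)^2 = 1/4).
Hamilton's rule: n·r·B > C  ⇒  n > C/(r·B) = 0.314/(0.25·0.223) = 5.632.
The smallest integer exceeding 5.632 is 6.

6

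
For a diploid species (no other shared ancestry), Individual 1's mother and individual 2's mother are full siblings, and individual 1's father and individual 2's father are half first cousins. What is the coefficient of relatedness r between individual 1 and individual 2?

Wright's path rule: contributions from independent ancestry routes add.
Individual 1 and individual 2 are related in two ways: first cousins through their mothers (r = 1/8) and half second cousins through their fathers (r = 1/64).
r = 1/8 + 1/64 = 0.140625.

0.140625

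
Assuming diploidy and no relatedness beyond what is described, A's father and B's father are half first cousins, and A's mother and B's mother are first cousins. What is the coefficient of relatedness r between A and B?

0.046875

Independent pedigree routes through distinct common ancestors add.
A and B are related in two ways: half second cousins through their fathers (r = 1/64) and second cousins through their mothers (r = 1/32).
r = 1/64 + 1/32 = 0.046875.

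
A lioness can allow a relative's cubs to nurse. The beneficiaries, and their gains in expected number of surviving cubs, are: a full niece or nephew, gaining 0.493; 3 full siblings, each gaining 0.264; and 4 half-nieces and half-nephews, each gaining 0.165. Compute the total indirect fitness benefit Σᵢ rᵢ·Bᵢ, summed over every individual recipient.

r to a full niece or nephew = 1/4 (full aunt/uncle↔niece/nephew: two paths of length 3 through the shared grandparent pair: r = 2·(1/2)^3 = 1/4).
r to a full sibling = 1/2 (full sibs share both parents — two paths of length 2: r = 2·(1/2)^2 = 1/2).
r to a half-niece or half-nephew = 1/8 (half-aunt/uncle↔niece/nephew: one path of length 3: r = (1/2)^3 = 1/8).
Summing one r·B term per recipient: 1·0.25·0.493 + 3·0.5·0.264 + 4·0.125·0.165 = 0.60175.

0.60175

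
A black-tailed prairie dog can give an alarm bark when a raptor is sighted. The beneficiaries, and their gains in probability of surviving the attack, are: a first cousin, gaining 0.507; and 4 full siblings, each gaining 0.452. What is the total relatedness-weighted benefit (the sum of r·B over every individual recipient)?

0.967375

r to a first cousin = 0.125 (first cousins share one grandparent pair — two paths of length 4: r = 2·(1/2)^4 = 1/8).
r to a full sibling = 0.5 (full sibs share both parents — two paths of length 2: r = 2·(1/2)^2 = 1/2).
Summing one r·B term per recipient: 1·0.125·0.507 + 4·0.5·0.452 = 0.967375.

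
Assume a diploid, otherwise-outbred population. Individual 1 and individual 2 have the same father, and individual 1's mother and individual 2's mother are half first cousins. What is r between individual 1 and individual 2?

0.265625

With two independent routes of shared ancestry, r is the sum of the two contributions.
Individual 1 and individual 2 are related in two ways: half-sibs through their shared father (r = 1/4) and half second cousins through their mothers (r = 1/64).
r = 1/4 + 1/64 = 0.265625.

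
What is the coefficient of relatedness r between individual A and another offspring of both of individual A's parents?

0.5

Each parent–offspring link contributes a factor of 1/2, and independent paths through distinct common ancestors add.
Full sibs share both parents — two paths of length 2: r = 2·(1/2)^2 = 1/2.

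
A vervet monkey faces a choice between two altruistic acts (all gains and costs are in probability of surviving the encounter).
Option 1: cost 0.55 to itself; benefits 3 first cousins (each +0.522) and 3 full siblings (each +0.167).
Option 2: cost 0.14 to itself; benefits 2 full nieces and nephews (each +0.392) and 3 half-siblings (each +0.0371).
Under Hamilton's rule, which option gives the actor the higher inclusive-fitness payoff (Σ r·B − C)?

Option 2

Option 1: r to a first cousin = 0.125.
Option 1: r to a full sibling = 0.5.
Option 1: Σ r·B − C = (3·0.125·0.522 + 3·0.5·0.167) − 0.55 = -0.10375.
Option 2: r to a full niece or nephew = 0.25.
Option 2: r to a half-sibling = 0.25.
Option 2: Σ r·B − C = (2·0.25·0.392 + 3·0.25·0.0371) − 0.14 = 0.083825.
Option 2 has the higher net inclusive-fitness payoff.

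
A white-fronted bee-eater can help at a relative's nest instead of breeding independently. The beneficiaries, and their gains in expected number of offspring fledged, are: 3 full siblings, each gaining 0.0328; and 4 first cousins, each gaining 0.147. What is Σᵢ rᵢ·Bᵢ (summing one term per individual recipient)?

r to a full sibling = 1/2 (full sibs share both parents — two paths of length 2: r = 2·(1/2)^2 = 1/2).
r to a first cousin = 0.125 (first cousins share one grandparent pair — two paths of length 4: r = 2·(1/2)^4 = 1/8).
Summing one r·B term per recipient: 3·0.5·0.0328 + 4·0.125·0.147 = 0.1227.

0.1227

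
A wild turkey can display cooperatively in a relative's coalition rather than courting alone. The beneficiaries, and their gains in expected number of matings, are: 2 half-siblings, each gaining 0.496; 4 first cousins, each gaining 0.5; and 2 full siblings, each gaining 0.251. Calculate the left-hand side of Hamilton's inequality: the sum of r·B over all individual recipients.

0.749

r to a half-sibling = 0.25 (half-sibs share one parent — one path of length 2: r = (1/2)^2 = 1/4).
r to a first cousin = 0.125 (first cousins share one grandparent pair — two paths of length 4: r = 2·(1/2)^4 = 1/8).
r to a full sibling = 0.5 (full sibs share both parents — two paths of length 2: r = 2·(1/2)^2 = 1/2).
Summing one r·B term per recipient: 2·0.25·0.496 + 4·0.125·0.5 + 2·0.5·0.251 = 0.749.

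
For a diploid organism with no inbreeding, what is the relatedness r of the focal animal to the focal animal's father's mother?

0.25

Each parent–offspring link contributes a factor of 1/2, and independent paths through distinct common ancestors add.
Two parent–offspring links: r = (1/2)^2 = 1/4.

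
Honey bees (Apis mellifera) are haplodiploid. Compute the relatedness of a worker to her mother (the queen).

One meiotic link between diploid queen and diploid daughter: r = 1/2.

0.5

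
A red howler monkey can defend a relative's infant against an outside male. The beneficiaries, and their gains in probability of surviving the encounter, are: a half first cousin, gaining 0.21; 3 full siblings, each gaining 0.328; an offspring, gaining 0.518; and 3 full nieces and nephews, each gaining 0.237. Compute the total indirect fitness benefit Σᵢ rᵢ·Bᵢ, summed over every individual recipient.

r to a half first cousin = 1/16 (half first cousins share one grandparent — one path of length 4: r = (1/2)^4 = 1/16).
r to a full sibling = 1/2 (full sibs share both parents — two paths of length 2: r = 2·(1/2)^2 = 1/2).
r to an offspring = 0.5 (one parent–offspring link: r = (1/2)^1 = 1/2).
r to a full niece or nephew = 1/4 (full aunt/uncle↔niece/nephew: two paths of length 3 through the shared grandparent pair: r = 2·(1/2)^3 = 1/4).
Summing one r·B term per recipient: 1·0.0625·0.21 + 3·0.5·0.328 + 1·0.5·0.518 + 3·0.25·0.237 = 0.941875.

0.941875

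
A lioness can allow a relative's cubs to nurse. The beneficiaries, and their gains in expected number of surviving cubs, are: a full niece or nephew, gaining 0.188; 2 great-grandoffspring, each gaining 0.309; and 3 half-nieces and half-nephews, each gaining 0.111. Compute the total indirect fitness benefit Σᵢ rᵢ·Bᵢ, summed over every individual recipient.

0.165875

r to a full niece or nephew = 0.25 (full aunt/uncle↔niece/nephew: two paths of length 3 through the shared grandparent pair: r = 2·(1/2)^3 = 1/4).
r to a great-grandoffspring = 0.125 (three parent–offspring links: r = (1/2)^3 = 1/8).
r to a half-niece or half-nephew = 1/8 (half-aunt/uncle↔niece/nephew: one path of length 3: r = (1/2)^3 = 1/8).
Summing one r·B term per recipient: 1·0.25·0.188 + 2·0.125·0.309 + 3·0.125·0.111 = 0.165875.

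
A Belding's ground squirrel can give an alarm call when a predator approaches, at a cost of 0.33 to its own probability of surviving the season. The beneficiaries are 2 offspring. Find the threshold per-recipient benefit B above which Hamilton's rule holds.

r to an offspring = 0.5 (one parent–offspring link: r = (1/2)^1 = 1/2).
Hamilton's rule with n recipients of equal r: n·r·B > C, so B > C/(n·r) = 0.33/(2·0.5) = 0.33.

0.33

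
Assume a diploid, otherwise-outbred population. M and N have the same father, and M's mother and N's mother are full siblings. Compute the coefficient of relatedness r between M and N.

0.375

Relatedness sums over independent paths through distinct common ancestors.
M and N are related in two ways: half-sibs through their shared father (r = 1/4) and first cousins through their mothers (r = 1/8).
r = 1/4 + 1/8 = 3/8 = 0.375.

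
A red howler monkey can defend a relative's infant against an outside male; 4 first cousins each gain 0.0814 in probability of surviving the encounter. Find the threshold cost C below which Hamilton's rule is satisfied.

0.0407

r to a first cousin = 1/8 (first cousins share one grandparent pair — two paths of length 4: r = 2·(1/2)^4 = 1/8).
Hamilton's rule: n·r·B > C, so the trait is favored while C < n·r·B = 4·0.125·0.0814 = 0.0407.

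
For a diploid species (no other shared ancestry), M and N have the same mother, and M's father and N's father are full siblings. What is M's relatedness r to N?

0.375

Relatedness sums over independent paths through distinct common ancestors.
M and N are related in two ways: half-sibs through their shared mother (r = 1/4) and first cousins through their fathers (r = 1/8).
r = 1/4 + 1/8 = 3/8 = 0.375.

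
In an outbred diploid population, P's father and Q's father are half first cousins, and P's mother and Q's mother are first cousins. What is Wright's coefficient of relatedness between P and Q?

Wright's path rule: contributions from independent ancestry routes add.
P and Q are related in two ways: half second cousins through their fathers (r = 1/64) and second cousins through their mothers (r = 1/32).
r = 1/64 + 1/32 = 0.046875.

0.046875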